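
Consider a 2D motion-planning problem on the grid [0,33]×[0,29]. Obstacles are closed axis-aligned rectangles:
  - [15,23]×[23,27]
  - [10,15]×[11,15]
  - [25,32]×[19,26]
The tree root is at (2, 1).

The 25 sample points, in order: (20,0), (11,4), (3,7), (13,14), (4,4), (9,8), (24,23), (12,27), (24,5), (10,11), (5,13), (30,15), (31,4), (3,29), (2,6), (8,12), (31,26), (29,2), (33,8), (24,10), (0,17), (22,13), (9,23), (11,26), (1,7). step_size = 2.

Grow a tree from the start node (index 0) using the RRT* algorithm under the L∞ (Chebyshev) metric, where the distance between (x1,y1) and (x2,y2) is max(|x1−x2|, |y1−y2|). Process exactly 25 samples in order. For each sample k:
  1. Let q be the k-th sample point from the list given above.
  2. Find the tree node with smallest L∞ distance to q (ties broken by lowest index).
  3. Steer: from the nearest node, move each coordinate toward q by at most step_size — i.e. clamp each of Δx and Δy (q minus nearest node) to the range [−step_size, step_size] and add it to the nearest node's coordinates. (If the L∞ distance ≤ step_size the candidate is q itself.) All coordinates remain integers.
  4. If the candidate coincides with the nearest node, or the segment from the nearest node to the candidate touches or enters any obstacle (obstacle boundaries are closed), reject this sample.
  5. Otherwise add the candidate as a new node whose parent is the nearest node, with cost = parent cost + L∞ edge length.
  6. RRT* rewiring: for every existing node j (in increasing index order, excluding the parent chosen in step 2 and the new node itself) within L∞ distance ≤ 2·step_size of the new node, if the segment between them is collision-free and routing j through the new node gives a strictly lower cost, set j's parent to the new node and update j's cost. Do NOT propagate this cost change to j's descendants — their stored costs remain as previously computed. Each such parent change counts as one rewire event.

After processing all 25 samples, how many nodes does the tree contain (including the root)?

Node count: 20

1. q=(20,0) nearest=0 d=18 new=(4,0) → add node 1 parent=0 cost=2
2. q=(11,4) nearest=1 d=7 new=(6,2) → add node 2 parent=1 cost=4
3. q=(3,7) nearest=2 d=5 new=(4,4) → add node 3 parent=2 cost=6
4. q=(13,14) nearest=3 d=10 new=(6,6) → add node 4 parent=3 cost=8
5. q=(4,4) nearest=3 d=0 → coincident, reject
6. q=(9,8) nearest=4 d=3 new=(8,8) → add node 5 parent=4 cost=10
7. q=(24,23) nearest=5 d=16 new=(10,10) → add node 6 parent=5 cost=12
8. q=(12,27) nearest=6 d=17 new=(12,12) → blocked by [10,15]×[11,15], reject
9. q=(24,5) nearest=6 d=14 new=(12,8) → add node 7 parent=6 cost=14
10. q=(10,11) nearest=6 d=1 new=(10,11) → blocked by [10,15]×[11,15], reject
11. q=(5,13) nearest=5 d=5 new=(6,10) → add node 8 parent=5 cost=12
12. q=(30,15) nearest=7 d=18 new=(14,10) → add node 9 parent=7 cost=16
13. q=(31,4) nearest=9 d=17 new=(16,8) → add node 10 parent=9 cost=18
14. q=(3,29) nearest=6 d=19 new=(8,12) → add node 11 parent=6 cost=14
15. q=(2,6) nearest=3 d=2 new=(2,6) → add node 12 parent=3 cost=8
16. q=(8,12) nearest=11 d=0 → coincident, reject
17. q=(31,26) nearest=9 d=17 new=(16,12) → blocked by [10,15]×[11,15], reject
18. q=(29,2) nearest=10 d=13 new=(18,6) → add node 13 parent=10 cost=20
19. q=(33,8) nearest=13 d=15 new=(20,8) → add node 14 parent=13 cost=22
20. q=(24,10) nearest=14 d=4 new=(22,10) → add node 15 parent=14 cost=24
21. q=(0,17) nearest=8 d=7 new=(4,12) → add node 16 parent=8 cost=14
22. q=(22,13) nearest=15 d=3 new=(22,12) → add node 17 parent=15 cost=26
23. q=(9,23) nearest=11 d=11 new=(9,14) → add node 18 parent=11 cost=16
24. q=(11,26) nearest=18 d=12 new=(11,16) → blocked by [10,15]×[11,15], reject
25. q=(1,7) nearest=12 d=1 new=(1,7) → add node 19 parent=12 cost=9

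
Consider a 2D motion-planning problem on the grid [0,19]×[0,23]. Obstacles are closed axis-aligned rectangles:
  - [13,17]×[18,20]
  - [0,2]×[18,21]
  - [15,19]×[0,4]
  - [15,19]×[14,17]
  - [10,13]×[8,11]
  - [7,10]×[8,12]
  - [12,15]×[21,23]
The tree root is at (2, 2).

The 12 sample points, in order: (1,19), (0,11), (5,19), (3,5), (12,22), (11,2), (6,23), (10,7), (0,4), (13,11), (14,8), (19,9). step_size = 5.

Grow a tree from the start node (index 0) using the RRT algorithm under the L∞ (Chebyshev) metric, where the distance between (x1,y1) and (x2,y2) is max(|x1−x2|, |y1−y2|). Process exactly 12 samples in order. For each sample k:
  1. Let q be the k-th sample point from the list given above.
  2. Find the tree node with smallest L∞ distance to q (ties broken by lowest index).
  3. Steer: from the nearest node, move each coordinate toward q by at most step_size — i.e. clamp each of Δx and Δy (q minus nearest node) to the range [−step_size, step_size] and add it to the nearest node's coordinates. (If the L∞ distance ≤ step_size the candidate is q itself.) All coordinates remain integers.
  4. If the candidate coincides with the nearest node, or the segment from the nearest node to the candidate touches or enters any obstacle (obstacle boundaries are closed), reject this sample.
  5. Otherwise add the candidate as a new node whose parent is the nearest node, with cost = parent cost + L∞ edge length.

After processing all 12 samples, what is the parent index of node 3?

Parent of node 3: 2

1. q=(1,19) nearest=0 d=17 new=(1,7) → add node 1 parent=0 cost=5
2. q=(0,11) nearest=1 d=4 new=(0,11) → add node 2 parent=1 cost=9
3. q=(5,19) nearest=2 d=8 new=(5,16) → add node 3 parent=2 cost=14
4. q=(3,5) nearest=1 d=2 new=(3,5) → add node 4 parent=1 cost=7
5. q=(12,22) nearest=3 d=7 new=(10,21) → add node 5 parent=3 cost=19
6. q=(11,2) nearest=4 d=8 new=(8,2) → add node 6 parent=4 cost=12
7. q=(6,23) nearest=5 d=4 new=(6,23) → add node 7 parent=5 cost=23
8. q=(10,7) nearest=6 d=5 new=(10,7) → add node 8 parent=6 cost=17
9. q=(0,4) nearest=0 d=2 new=(0,4) → add node 9 parent=0 cost=2
10. q=(13,11) nearest=8 d=4 new=(13,11) → blocked by [10,13]×[8,11], reject
11. q=(14,8) nearest=8 d=4 new=(14,8) → add node 10 parent=8 cost=21
12. q=(19,9) nearest=10 d=5 new=(19,9) → add node 11 parent=10 cost=26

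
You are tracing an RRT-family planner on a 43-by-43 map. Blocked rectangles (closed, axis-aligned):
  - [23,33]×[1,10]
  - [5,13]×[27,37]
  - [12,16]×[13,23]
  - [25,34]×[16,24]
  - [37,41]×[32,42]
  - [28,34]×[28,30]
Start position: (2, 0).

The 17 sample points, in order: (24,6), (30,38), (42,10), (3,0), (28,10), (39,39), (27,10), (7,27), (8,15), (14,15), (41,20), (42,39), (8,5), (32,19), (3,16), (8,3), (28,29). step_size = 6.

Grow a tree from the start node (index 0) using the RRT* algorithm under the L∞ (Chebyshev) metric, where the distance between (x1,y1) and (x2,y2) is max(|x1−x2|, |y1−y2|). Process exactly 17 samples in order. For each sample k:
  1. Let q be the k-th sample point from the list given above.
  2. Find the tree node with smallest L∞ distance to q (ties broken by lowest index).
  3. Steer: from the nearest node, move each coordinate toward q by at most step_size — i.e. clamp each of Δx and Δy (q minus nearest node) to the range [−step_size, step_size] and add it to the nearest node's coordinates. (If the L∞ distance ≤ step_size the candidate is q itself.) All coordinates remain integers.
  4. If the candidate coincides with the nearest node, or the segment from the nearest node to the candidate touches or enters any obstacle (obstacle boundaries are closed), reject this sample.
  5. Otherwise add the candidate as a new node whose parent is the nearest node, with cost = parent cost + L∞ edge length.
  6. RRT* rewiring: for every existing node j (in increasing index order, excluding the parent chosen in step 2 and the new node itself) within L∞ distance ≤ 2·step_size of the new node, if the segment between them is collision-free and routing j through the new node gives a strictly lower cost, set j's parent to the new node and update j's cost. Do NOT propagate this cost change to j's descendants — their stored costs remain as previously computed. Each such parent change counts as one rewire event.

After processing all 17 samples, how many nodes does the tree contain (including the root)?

1. q=(24,6) nearest=0 d=22 new=(8,6) → add node 1 parent=0 cost=6
2. q=(30,38) nearest=1 d=32 new=(14,12) → add node 2 parent=1 cost=12
3. q=(42,10) nearest=2 d=28 new=(20,10) → add node 3 parent=2 cost=18
4. q=(3,0) nearest=0 d=1 new=(3,0) → add node 4 parent=0 cost=1
5. q=(28,10) nearest=3 d=8 new=(26,10) → blocked by [23,33]×[1,10], reject
6. q=(39,39) nearest=2 d=27 new=(20,18) → blocked by [12,16]×[13,23], reject
7. q=(27,10) nearest=3 d=7 new=(26,10) → blocked by [23,33]×[1,10], reject
8. q=(7,27) nearest=2 d=15 new=(8,18) → blocked by [12,16]×[13,23], reject
9. q=(8,15) nearest=2 d=6 new=(8,15) → blocked by [12,16]×[13,23], reject
10. q=(14,15) nearest=2 d=3 new=(14,15) → blocked by [12,16]×[13,23], reject
11. q=(41,20) nearest=3 d=21 new=(26,16) → blocked by [25,34]×[16,24], reject
12. q=(42,39) nearest=2 d=28 new=(20,18) → blocked by [12,16]×[13,23], reject
13. q=(8,5) nearest=1 d=1 new=(8,5) → add node 5 parent=1 cost=7
14. q=(32,19) nearest=3 d=12 new=(26,16) → blocked by [25,34]×[16,24], reject
15. q=(3,16) nearest=1 d=10 new=(3,12) → add node 6 parent=1 cost=12
16. q=(8,3) nearest=5 d=2 new=(8,3) → add node 7 parent=5 cost=9
17. q=(28,29) nearest=2 d=17 new=(20,18) → blocked by [12,16]×[13,23], reject

Node count: 8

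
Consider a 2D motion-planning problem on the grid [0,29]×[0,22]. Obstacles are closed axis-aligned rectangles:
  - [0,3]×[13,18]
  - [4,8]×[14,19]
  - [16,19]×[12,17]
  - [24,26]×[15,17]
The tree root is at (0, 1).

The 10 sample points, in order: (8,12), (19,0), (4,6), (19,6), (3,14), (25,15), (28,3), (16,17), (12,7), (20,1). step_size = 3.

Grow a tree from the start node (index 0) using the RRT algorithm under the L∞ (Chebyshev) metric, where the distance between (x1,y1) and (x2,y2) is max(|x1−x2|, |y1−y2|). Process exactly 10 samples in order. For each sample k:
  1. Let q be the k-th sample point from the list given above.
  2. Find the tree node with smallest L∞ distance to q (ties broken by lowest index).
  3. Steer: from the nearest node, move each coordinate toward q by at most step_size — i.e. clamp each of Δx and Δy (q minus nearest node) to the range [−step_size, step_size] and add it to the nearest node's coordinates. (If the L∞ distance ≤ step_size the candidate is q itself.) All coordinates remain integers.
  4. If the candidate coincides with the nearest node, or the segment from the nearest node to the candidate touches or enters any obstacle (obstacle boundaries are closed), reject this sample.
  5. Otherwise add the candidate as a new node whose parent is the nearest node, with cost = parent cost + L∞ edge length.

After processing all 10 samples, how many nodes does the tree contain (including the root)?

Node count: 10

1. q=(8,12) nearest=0 d=11 new=(3,4) → add node 1 parent=0 cost=3
2. q=(19,0) nearest=1 d=16 new=(6,1) → add node 2 parent=1 cost=6
3. q=(4,6) nearest=1 d=2 new=(4,6) → add node 3 parent=1 cost=5
4. q=(19,6) nearest=2 d=13 new=(9,4) → add node 4 parent=2 cost=9
5. q=(3,14) nearest=3 d=8 new=(3,9) → add node 5 parent=3 cost=8
6. q=(25,15) nearest=4 d=16 new=(12,7) → add node 6 parent=4 cost=12
7. q=(28,3) nearest=6 d=16 new=(15,4) → add node 7 parent=6 cost=15
8. q=(16,17) nearest=6 d=10 new=(15,10) → add node 8 parent=6 cost=15
9. q=(12,7) nearest=6 d=0 → coincident, reject
10. q=(20,1) nearest=7 d=5 new=(18,1) → add node 9 parent=7 cost=18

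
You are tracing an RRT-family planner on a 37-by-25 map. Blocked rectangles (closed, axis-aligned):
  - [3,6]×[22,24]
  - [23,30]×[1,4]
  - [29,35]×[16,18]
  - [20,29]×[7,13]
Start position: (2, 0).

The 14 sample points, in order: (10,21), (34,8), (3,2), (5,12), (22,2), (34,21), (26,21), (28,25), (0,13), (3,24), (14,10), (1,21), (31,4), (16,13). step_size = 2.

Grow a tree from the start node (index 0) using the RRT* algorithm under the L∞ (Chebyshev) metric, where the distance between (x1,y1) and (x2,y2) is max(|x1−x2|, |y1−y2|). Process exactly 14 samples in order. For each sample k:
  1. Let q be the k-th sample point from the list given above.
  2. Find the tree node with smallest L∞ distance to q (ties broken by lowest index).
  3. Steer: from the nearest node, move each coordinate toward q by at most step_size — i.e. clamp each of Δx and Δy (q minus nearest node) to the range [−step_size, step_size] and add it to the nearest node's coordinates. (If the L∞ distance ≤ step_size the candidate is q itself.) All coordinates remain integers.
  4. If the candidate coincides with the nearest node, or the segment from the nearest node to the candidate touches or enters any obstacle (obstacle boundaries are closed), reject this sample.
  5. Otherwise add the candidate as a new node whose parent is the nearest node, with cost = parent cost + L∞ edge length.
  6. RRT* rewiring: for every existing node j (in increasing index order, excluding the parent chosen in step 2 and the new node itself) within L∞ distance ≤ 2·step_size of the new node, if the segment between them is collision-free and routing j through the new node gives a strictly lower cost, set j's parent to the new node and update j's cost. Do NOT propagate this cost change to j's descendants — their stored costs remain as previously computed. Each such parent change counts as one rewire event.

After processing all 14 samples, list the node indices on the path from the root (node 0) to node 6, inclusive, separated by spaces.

Path: 0 1 2 5 6

1. q=(10,21) nearest=0 d=21 new=(4,2) → add node 1 parent=0 cost=2
2. q=(34,8) nearest=1 d=30 new=(6,4) → add node 2 parent=1 cost=4
3. q=(3,2) nearest=1 d=1 new=(3,2) → add node 3 parent=1 cost=3
4. q=(5,12) nearest=2 d=8 new=(5,6) → add node 4 parent=2 cost=6
5. q=(22,2) nearest=2 d=16 new=(8,2) → add node 5 parent=2 cost=6
6. q=(34,21) nearest=5 d=26 new=(10,4) → add node 6 parent=5 cost=8
7. q=(26,21) nearest=6 d=17 new=(12,6) → add node 7 parent=6 cost=10
8. q=(28,25) nearest=7 d=19 new=(14,8) → add node 8 parent=7 cost=12
9. q=(0,13) nearest=4 d=7 new=(3,8) → add node 9 parent=4 cost=8
10. q=(3,24) nearest=8 d=16 new=(12,10) → add node 10 parent=8 cost=14
11. q=(14,10) nearest=8 d=2 new=(14,10) → add node 11 parent=8 cost=14
12. q=(1,21) nearest=10 d=11 new=(10,12) → add node 12 parent=10 cost=16
13. q=(31,4) nearest=8 d=17 new=(16,6) → add node 13 parent=8 cost=14
14. q=(16,13) nearest=11 d=3 new=(16,12) → add node 14 parent=11 cost=16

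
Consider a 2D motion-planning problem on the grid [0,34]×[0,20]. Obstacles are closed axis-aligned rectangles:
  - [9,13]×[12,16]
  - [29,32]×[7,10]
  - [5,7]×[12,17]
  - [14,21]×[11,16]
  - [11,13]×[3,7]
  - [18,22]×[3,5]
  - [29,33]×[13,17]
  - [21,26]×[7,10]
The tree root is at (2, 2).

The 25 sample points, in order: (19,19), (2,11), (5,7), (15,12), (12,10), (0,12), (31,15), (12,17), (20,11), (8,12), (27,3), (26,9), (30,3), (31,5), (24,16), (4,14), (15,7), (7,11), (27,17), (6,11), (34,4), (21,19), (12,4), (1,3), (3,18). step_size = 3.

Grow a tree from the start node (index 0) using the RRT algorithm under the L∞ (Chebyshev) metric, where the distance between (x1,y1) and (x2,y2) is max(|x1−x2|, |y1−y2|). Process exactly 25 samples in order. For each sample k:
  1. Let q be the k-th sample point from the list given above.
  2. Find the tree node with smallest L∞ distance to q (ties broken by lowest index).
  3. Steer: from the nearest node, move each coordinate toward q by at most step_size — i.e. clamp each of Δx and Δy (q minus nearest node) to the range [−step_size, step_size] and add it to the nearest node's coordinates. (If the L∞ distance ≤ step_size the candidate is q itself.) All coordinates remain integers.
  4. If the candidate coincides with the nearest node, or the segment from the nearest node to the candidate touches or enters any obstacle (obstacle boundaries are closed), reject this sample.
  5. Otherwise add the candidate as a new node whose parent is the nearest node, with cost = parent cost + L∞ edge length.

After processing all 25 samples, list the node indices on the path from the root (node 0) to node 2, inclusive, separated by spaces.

1. q=(19,19) nearest=0 d=17 new=(5,5) → add node 1 parent=0 cost=3
2. q=(2,11) nearest=1 d=6 new=(2,8) → add node 2 parent=1 cost=6
3. q=(5,7) nearest=1 d=2 new=(5,7) → add node 3 parent=1 cost=5
4. q=(15,12) nearest=1 d=10 new=(8,8) → add node 4 parent=1 cost=6
5. q=(12,10) nearest=4 d=4 new=(11,10) → add node 5 parent=4 cost=9
6. q=(0,12) nearest=2 d=4 new=(0,11) → add node 6 parent=2 cost=9
7. q=(31,15) nearest=5 d=20 new=(14,13) → blocked by [9,13]×[12,16], reject
8. q=(12,17) nearest=5 d=7 new=(12,13) → blocked by [9,13]×[12,16], reject
9. q=(20,11) nearest=5 d=9 new=(14,11) → blocked by [14,21]×[11,16], reject
10. q=(8,12) nearest=5 d=3 new=(8,12) → add node 7 parent=5 cost=12
11. q=(27,3) nearest=5 d=16 new=(14,7) → add node 8 parent=5 cost=12
12. q=(26,9) nearest=8 d=12 new=(17,9) → add node 9 parent=8 cost=15
13. q=(30,3) nearest=9 d=13 new=(20,6) → add node 10 parent=9 cost=18
14. q=(31,5) nearest=10 d=11 new=(23,5) → add node 11 parent=10 cost=21
15. q=(24,16) nearest=9 d=7 new=(20,12) → blocked by [14,21]×[11,16], reject
16. q=(4,14) nearest=6 d=4 new=(3,14) → add node 12 parent=6 cost=12
17. q=(15,7) nearest=8 d=1 new=(15,7) → add node 13 parent=8 cost=13
18. q=(7,11) nearest=7 d=1 new=(7,11) → add node 14 parent=7 cost=13
19. q=(27,17) nearest=9 d=10 new=(20,12) → blocked by [14,21]×[11,16], reject
20. q=(6,11) nearest=14 d=1 new=(6,11) → add node 15 parent=14 cost=14
21. q=(34,4) nearest=11 d=11 new=(26,4) → add node 16 parent=11 cost=24
22. q=(21,19) nearest=5 d=10 new=(14,13) → blocked by [9,13]×[12,16], reject
23. q=(12,4) nearest=8 d=3 new=(12,4) → blocked by [11,13]×[3,7], reject
24. q=(1,3) nearest=0 d=1 new=(1,3) → add node 17 parent=0 cost=1
25. q=(3,18) nearest=12 d=4 new=(3,17) → add node 18 parent=12 cost=15

Path: 0 1 2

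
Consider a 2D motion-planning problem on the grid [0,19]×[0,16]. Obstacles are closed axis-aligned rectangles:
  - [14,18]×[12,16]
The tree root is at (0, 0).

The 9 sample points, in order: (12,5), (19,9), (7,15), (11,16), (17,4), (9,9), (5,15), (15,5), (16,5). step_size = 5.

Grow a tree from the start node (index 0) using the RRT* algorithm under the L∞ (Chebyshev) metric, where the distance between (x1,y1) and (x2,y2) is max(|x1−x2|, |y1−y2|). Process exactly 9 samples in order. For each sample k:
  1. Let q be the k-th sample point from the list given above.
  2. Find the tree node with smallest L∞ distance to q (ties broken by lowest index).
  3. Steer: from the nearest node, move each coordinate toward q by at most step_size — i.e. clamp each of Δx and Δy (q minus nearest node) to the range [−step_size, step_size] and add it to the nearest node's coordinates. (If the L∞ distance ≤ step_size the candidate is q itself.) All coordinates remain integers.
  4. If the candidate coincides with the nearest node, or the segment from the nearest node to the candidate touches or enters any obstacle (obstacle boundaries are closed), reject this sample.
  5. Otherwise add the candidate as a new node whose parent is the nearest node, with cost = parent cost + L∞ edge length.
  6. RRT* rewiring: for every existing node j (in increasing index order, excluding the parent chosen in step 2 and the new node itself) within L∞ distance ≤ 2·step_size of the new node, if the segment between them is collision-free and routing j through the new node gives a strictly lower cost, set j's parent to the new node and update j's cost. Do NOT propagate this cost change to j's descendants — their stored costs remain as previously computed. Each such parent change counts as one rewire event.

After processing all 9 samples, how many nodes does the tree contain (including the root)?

Node count: 10

1. q=(12,5) nearest=0 d=12 new=(5,5) → add node 1 parent=0 cost=5
2. q=(19,9) nearest=1 d=14 new=(10,9) → add node 2 parent=1 cost=10
3. q=(7,15) nearest=2 d=6 new=(7,14) → add node 3 parent=2 cost=15
4. q=(11,16) nearest=3 d=4 new=(11,16) → add node 4 parent=3 cost=19
5. q=(17,4) nearest=2 d=7 new=(15,4) → add node 5 parent=2 cost=15
6. q=(9,9) nearest=2 d=1 new=(9,9) → add node 6 parent=2 cost=11; rewire 4→6 (18<19)
7. q=(5,15) nearest=3 d=2 new=(5,15) → add node 7 parent=3 cost=17
8. q=(15,5) nearest=5 d=1 new=(15,5) → add node 8 parent=5 cost=16
9. q=(16,5) nearest=5 d=1 new=(16,5) → add node 9 parent=5 cost=16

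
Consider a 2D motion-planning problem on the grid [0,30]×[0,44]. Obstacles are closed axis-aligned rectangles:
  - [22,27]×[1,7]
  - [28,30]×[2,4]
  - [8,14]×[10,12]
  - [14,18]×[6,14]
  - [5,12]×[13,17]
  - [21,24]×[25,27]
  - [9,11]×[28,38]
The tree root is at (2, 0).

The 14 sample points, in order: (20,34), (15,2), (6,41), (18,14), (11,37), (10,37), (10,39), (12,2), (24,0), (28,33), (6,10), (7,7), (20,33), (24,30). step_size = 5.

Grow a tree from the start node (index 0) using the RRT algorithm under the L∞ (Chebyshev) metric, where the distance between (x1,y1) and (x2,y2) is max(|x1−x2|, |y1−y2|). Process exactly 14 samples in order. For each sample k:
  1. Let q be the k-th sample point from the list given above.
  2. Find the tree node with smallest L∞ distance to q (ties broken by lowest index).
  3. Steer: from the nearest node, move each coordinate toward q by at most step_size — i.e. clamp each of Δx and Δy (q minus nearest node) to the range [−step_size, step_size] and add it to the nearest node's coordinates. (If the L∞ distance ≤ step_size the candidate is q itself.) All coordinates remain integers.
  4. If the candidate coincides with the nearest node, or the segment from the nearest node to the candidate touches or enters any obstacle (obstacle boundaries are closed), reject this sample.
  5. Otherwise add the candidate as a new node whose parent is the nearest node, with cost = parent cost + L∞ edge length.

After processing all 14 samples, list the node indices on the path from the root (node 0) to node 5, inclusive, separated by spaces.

1. q=(20,34) nearest=0 d=34 new=(7,5) → add node 1 parent=0 cost=5
2. q=(15,2) nearest=1 d=8 new=(12,2) → add node 2 parent=1 cost=10
3. q=(6,41) nearest=1 d=36 new=(6,10) → add node 3 parent=1 cost=10
4. q=(18,14) nearest=1 d=11 new=(12,10) → blocked by [8,14]×[10,12], reject
5. q=(11,37) nearest=3 d=27 new=(11,15) → blocked by [8,14]×[10,12], reject
6. q=(10,37) nearest=3 d=27 new=(10,15) → blocked by [5,12]×[13,17], reject
7. q=(10,39) nearest=3 d=29 new=(10,15) → blocked by [5,12]×[13,17], reject
8. q=(12,2) nearest=2 d=0 → coincident, reject
9. q=(24,0) nearest=2 d=12 new=(17,0) → add node 4 parent=2 cost=15
10. q=(28,33) nearest=3 d=23 new=(11,15) → blocked by [8,14]×[10,12], reject
11. q=(6,10) nearest=3 d=0 → coincident, reject
12. q=(7,7) nearest=1 d=2 new=(7,7) → add node 5 parent=1 cost=7
13. q=(20,33) nearest=3 d=23 new=(11,15) → blocked by [8,14]×[10,12], reject
14. q=(24,30) nearest=3 d=20 new=(11,15) → blocked by [8,14]×[10,12], reject

Path: 0 1 5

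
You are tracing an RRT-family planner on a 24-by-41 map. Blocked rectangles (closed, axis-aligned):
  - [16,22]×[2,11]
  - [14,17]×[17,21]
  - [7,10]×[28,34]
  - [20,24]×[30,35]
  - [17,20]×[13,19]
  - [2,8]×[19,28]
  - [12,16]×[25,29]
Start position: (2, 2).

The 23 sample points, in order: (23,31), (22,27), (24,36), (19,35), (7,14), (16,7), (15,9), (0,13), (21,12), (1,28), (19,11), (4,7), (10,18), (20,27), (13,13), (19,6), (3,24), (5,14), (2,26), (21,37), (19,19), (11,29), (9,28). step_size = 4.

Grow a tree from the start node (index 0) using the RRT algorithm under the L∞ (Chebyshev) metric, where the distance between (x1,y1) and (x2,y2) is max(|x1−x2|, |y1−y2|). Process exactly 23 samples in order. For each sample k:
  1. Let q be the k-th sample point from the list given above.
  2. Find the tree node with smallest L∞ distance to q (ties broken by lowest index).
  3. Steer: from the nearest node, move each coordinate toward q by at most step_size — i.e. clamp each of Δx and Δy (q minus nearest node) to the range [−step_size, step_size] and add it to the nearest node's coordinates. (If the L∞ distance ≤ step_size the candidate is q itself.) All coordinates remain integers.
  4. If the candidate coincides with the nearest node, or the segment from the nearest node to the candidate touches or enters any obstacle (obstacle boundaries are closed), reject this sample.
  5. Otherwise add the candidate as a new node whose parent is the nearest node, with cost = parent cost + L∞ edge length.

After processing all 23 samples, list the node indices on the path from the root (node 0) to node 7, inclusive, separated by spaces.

1. q=(23,31) nearest=0 d=29 new=(6,6) → add node 1 parent=0 cost=4
2. q=(22,27) nearest=1 d=21 new=(10,10) → add node 2 parent=1 cost=8
3. q=(24,36) nearest=2 d=26 new=(14,14) → add node 3 parent=2 cost=12
4. q=(19,35) nearest=3 d=21 new=(18,18) → blocked by [14,17]×[17,21], reject
5. q=(7,14) nearest=2 d=4 new=(7,14) → add node 4 parent=2 cost=12
6. q=(16,7) nearest=2 d=6 new=(14,7) → add node 5 parent=2 cost=12
7. q=(15,9) nearest=5 d=2 new=(15,9) → add node 6 parent=5 cost=14
8. q=(0,13) nearest=1 d=7 new=(2,10) → add node 7 parent=1 cost=8
9. q=(21,12) nearest=6 d=6 new=(19,12) → blocked by [16,22]×[2,11], reject
10. q=(1,28) nearest=3 d=14 new=(10,18) → add node 8 parent=3 cost=16
11. q=(19,11) nearest=6 d=4 new=(19,11) → blocked by [16,22]×[2,11], reject
12. q=(4,7) nearest=1 d=2 new=(4,7) → add node 9 parent=1 cost=6
13. q=(10,18) nearest=8 d=0 → coincident, reject
14. q=(20,27) nearest=8 d=10 new=(14,22) → add node 10 parent=8 cost=20
15. q=(13,13) nearest=3 d=1 new=(13,13) → add node 11 parent=3 cost=13
16. q=(19,6) nearest=6 d=4 new=(19,6) → blocked by [16,22]×[2,11], reject
17. q=(3,24) nearest=8 d=7 new=(6,22) → blocked by [2,8]×[19,28], reject
18. q=(5,14) nearest=4 d=2 new=(5,14) → add node 12 parent=4 cost=14
19. q=(2,26) nearest=8 d=8 new=(6,22) → blocked by [2,8]×[19,28], reject
20. q=(21,37) nearest=10 d=15 new=(18,26) → add node 13 parent=10 cost=24
21. q=(19,19) nearest=3 d=5 new=(18,18) → blocked by [14,17]×[17,21], reject
22. q=(11,29) nearest=10 d=7 new=(11,26) → add node 14 parent=10 cost=24
23. q=(9,28) nearest=14 d=2 new=(9,28) → blocked by [7,10]×[28,34], reject

Path: 0 1 7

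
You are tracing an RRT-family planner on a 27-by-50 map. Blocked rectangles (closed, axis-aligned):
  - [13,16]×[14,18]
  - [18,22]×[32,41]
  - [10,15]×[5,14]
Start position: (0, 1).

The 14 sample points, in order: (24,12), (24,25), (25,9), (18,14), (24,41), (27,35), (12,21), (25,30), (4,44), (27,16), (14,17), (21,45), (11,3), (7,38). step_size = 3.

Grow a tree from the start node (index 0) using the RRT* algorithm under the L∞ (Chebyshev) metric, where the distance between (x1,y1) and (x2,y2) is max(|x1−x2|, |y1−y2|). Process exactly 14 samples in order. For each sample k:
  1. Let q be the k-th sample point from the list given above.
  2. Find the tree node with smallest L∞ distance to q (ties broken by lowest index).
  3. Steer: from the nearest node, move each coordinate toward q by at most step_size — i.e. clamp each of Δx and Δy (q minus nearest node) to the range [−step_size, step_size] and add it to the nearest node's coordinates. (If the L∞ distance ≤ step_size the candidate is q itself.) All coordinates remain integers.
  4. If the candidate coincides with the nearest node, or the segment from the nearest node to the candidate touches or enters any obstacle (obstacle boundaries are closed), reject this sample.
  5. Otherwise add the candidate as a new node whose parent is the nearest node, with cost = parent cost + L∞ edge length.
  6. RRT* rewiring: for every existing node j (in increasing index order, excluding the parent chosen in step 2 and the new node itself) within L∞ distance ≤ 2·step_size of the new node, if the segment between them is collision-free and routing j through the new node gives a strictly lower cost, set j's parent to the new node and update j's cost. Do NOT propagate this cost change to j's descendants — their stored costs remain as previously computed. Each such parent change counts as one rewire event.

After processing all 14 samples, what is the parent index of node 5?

1. q=(24,12) nearest=0 d=24 new=(3,4) → add node 1 parent=0 cost=3
2. q=(24,25) nearest=1 d=21 new=(6,7) → add node 2 parent=1 cost=6
3. q=(25,9) nearest=2 d=19 new=(9,9) → add node 3 parent=2 cost=9
4. q=(18,14) nearest=3 d=9 new=(12,12) → blocked by [10,15]×[5,14], reject
5. q=(24,41) nearest=3 d=32 new=(12,12) → blocked by [10,15]×[5,14], reject
6. q=(27,35) nearest=3 d=26 new=(12,12) → blocked by [10,15]×[5,14], reject
7. q=(12,21) nearest=3 d=12 new=(12,12) → blocked by [10,15]×[5,14], reject
8. q=(25,30) nearest=3 d=21 new=(12,12) → blocked by [10,15]×[5,14], reject
9. q=(4,44) nearest=3 d=35 new=(6,12) → add node 4 parent=3 cost=12
10. q=(27,16) nearest=3 d=18 new=(12,12) → blocked by [10,15]×[5,14], reject
11. q=(14,17) nearest=3 d=8 new=(12,12) → blocked by [10,15]×[5,14], reject
12. q=(21,45) nearest=4 d=33 new=(9,15) → add node 5 parent=4 cost=15
13. q=(11,3) nearest=2 d=5 new=(9,4) → add node 6 parent=2 cost=9
14. q=(7,38) nearest=5 d=23 new=(7,18) → add node 7 parent=5 cost=18

Parent of node 5: 4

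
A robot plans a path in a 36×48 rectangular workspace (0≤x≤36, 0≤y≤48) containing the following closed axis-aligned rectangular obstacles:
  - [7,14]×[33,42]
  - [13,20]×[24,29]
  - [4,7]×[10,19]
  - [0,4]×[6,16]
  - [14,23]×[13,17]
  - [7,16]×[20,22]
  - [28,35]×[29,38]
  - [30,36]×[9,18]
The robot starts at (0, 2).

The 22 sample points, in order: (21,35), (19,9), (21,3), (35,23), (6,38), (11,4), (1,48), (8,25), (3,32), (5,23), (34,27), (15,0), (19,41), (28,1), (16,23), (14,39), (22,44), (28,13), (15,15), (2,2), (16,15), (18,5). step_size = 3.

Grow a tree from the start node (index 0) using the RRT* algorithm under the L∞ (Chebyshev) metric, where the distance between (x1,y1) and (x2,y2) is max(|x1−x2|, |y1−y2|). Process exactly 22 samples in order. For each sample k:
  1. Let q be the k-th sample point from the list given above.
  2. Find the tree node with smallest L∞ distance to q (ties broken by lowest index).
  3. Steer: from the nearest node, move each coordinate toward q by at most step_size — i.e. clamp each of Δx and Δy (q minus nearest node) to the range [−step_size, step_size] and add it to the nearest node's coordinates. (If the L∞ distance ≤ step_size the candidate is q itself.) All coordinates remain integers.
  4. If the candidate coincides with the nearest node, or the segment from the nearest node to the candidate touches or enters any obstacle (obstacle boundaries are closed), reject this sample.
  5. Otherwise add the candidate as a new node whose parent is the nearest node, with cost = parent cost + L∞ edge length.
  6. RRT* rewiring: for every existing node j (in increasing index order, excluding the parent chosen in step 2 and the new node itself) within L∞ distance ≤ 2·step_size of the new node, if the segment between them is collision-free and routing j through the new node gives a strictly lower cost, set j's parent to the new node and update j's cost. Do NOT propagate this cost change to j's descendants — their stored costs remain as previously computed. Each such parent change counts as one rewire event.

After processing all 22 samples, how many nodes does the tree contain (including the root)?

1. q=(21,35) nearest=0 d=33 new=(3,5) → add node 1 parent=0 cost=3
2. q=(19,9) nearest=1 d=16 new=(6,8) → blocked by [0,4]×[6,16], reject
3. q=(21,3) nearest=1 d=18 new=(6,3) → add node 2 parent=1 cost=6
4. q=(35,23) nearest=2 d=29 new=(9,6) → add node 3 parent=2 cost=9
5. q=(6,38) nearest=3 d=32 new=(6,9) → add node 4 parent=3 cost=12
6. q=(11,4) nearest=3 d=2 new=(11,4) → add node 5 parent=3 cost=11
7. q=(1,48) nearest=4 d=39 new=(3,12) → blocked by [4,7]×[10,19], reject
8. q=(8,25) nearest=4 d=16 new=(8,12) → blocked by [4,7]×[10,19], reject
9. q=(3,32) nearest=4 d=23 new=(3,12) → blocked by [4,7]×[10,19], reject
10. q=(5,23) nearest=4 d=14 new=(5,12) → blocked by [4,7]×[10,19], reject
11. q=(34,27) nearest=5 d=23 new=(14,7) → add node 6 parent=5 cost=14
12. q=(15,0) nearest=5 d=4 new=(14,1) → add node 7 parent=5 cost=14
13. q=(19,41) nearest=4 d=32 new=(9,12) → blocked by [4,7]×[10,19], reject
14. q=(28,1) nearest=6 d=14 new=(17,4) → add node 8 parent=6 cost=17
15. q=(16,23) nearest=4 d=14 new=(9,12) → blocked by [4,7]×[10,19], reject
16. q=(14,39) nearest=4 d=30 new=(9,12) → blocked by [4,7]×[10,19], reject
17. q=(22,44) nearest=4 d=35 new=(9,12) → blocked by [4,7]×[10,19], reject
18. q=(28,13) nearest=8 d=11 new=(20,7) → add node 9 parent=8 cost=20
19. q=(15,15) nearest=6 d=8 new=(15,10) → add node 10 parent=6 cost=17
20. q=(2,2) nearest=0 d=2 new=(2,2) → add node 11 parent=0 cost=2
21. q=(16,15) nearest=10 d=5 new=(16,13) → blocked by [14,23]×[13,17], reject
22. q=(18,5) nearest=8 d=1 new=(18,5) → add node 12 parent=8 cost=18

Node count: 13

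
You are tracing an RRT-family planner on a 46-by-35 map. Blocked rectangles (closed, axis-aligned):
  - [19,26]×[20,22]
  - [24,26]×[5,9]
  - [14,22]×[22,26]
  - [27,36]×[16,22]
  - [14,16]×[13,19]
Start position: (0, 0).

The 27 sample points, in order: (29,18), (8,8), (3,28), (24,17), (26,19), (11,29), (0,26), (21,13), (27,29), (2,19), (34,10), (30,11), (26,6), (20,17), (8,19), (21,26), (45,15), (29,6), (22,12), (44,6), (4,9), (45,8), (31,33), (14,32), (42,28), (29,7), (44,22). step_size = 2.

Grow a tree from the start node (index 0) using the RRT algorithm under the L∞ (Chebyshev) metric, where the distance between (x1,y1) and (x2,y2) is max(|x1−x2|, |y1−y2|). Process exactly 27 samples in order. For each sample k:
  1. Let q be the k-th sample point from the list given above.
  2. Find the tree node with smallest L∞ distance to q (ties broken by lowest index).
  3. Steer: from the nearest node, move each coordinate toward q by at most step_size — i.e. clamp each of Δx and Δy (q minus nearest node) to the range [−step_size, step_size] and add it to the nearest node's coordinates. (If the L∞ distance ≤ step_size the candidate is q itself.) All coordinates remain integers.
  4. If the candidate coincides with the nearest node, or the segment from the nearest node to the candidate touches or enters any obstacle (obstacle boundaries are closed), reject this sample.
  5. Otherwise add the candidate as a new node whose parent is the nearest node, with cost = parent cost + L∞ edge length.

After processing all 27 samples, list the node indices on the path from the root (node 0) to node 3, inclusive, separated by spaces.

1. q=(29,18) nearest=0 d=29 new=(2,2) → add node 1 parent=0 cost=2
2. q=(8,8) nearest=1 d=6 new=(4,4) → add node 2 parent=1 cost=4
3. q=(3,28) nearest=2 d=24 new=(3,6) → add node 3 parent=2 cost=6
4. q=(24,17) nearest=2 d=20 new=(6,6) → add node 4 parent=2 cost=6
5. q=(26,19) nearest=4 d=20 new=(8,8) → add node 5 parent=4 cost=8
6. q=(11,29) nearest=5 d=21 new=(10,10) → add node 6 parent=5 cost=10
7. q=(0,26) nearest=6 d=16 new=(8,12) → add node 7 parent=6 cost=12
8. q=(21,13) nearest=6 d=11 new=(12,12) → add node 8 parent=6 cost=12
9. q=(27,29) nearest=8 d=17 new=(14,14) → blocked by [14,16]×[13,19], reject
10. q=(2,19) nearest=7 d=7 new=(6,14) → add node 9 parent=7 cost=14
11. q=(34,10) nearest=8 d=22 new=(14,10) → add node 10 parent=8 cost=14
12. q=(30,11) nearest=10 d=16 new=(16,11) → add node 11 parent=10 cost=16
13. q=(26,6) nearest=11 d=10 new=(18,9) → add node 12 parent=11 cost=18
14. q=(20,17) nearest=11 d=6 new=(18,13) → add node 13 parent=11 cost=18
15. q=(8,19) nearest=9 d=5 new=(8,16) → add node 14 parent=9 cost=16
16. q=(21,26) nearest=13 d=13 new=(20,15) → add node 15 parent=13 cost=20
17. q=(45,15) nearest=15 d=25 new=(22,15) → add node 16 parent=15 cost=22
18. q=(29,6) nearest=15 d=9 new=(22,13) → add node 17 parent=15 cost=22
19. q=(22,12) nearest=17 d=1 new=(22,12) → add node 18 parent=17 cost=23
20. q=(44,6) nearest=16 d=22 new=(24,13) → add node 19 parent=16 cost=24
21. q=(4,9) nearest=3 d=3 new=(4,8) → add node 20 parent=3 cost=8
22. q=(45,8) nearest=19 d=21 new=(26,11) → add node 21 parent=19 cost=26
23. q=(31,33) nearest=15 d=18 new=(22,17) → add node 22 parent=15 cost=22
24. q=(14,32) nearest=22 d=15 new=(20,19) → add node 23 parent=22 cost=24
25. q=(42,28) nearest=21 d=17 new=(28,13) → add node 24 parent=21 cost=28
26. q=(29,7) nearest=21 d=4 new=(28,9) → add node 25 parent=21 cost=28
27. q=(44,22) nearest=24 d=16 new=(30,15) → add node 26 parent=24 cost=30

Path: 0 1 2 3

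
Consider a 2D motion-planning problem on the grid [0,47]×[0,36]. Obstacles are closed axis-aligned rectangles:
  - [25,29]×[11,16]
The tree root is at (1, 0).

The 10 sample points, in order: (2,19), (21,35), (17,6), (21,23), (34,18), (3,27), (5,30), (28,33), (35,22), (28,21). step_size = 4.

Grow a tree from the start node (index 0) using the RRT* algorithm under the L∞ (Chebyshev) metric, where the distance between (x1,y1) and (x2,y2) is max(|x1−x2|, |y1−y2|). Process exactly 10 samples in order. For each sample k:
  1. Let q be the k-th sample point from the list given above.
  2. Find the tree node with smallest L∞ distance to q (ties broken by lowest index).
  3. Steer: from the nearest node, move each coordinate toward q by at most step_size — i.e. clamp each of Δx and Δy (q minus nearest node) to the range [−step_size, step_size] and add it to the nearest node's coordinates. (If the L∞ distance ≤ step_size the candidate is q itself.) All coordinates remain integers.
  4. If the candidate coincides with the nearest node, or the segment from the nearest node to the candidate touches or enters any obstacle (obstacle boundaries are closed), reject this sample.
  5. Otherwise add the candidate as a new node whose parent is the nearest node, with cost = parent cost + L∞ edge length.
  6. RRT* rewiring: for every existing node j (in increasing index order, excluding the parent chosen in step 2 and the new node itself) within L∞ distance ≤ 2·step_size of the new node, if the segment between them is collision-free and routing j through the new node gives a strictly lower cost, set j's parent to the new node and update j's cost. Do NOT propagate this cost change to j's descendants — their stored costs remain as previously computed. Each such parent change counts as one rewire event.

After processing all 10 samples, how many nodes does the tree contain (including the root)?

Node count: 11

1. q=(2,19) nearest=0 d=19 new=(2,4) → add node 1 parent=0 cost=4
2. q=(21,35) nearest=1 d=31 new=(6,8) → add node 2 parent=1 cost=8
3. q=(17,6) nearest=2 d=11 new=(10,6) → add node 3 parent=2 cost=12
4. q=(21,23) nearest=2 d=15 new=(10,12) → add node 4 parent=2 cost=12
5. q=(34,18) nearest=3 d=24 new=(14,10) → add node 5 parent=3 cost=16
6. q=(3,27) nearest=4 d=15 new=(6,16) → add node 6 parent=4 cost=16
7. q=(5,30) nearest=6 d=14 new=(5,20) → add node 7 parent=6 cost=20
8. q=(28,33) nearest=4 d=21 new=(14,16) → add node 8 parent=4 cost=16
9. q=(35,22) nearest=5 d=21 new=(18,14) → add node 9 parent=5 cost=20
10. q=(28,21) nearest=9 d=10 new=(22,18) → add node 10 parent=9 cost=24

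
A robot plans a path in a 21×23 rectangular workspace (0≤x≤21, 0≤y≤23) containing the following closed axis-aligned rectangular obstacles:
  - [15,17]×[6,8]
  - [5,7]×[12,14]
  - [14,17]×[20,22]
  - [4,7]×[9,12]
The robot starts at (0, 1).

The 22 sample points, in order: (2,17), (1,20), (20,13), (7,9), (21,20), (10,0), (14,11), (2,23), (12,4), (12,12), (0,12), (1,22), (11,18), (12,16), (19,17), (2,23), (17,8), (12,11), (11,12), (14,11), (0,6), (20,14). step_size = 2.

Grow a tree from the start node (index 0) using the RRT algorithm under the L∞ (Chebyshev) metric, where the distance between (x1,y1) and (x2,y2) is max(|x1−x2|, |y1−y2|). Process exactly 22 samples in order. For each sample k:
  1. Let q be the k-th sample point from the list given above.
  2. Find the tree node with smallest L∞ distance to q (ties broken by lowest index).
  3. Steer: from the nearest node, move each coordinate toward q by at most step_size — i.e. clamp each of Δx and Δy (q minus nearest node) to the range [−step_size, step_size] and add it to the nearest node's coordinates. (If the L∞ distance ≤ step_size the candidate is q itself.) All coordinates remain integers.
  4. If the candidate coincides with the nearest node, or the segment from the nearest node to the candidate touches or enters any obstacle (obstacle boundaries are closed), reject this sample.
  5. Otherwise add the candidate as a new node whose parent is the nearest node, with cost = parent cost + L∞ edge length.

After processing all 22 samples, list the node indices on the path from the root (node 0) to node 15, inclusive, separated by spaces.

1. q=(2,17) nearest=0 d=16 new=(2,3) → add node 1 parent=0 cost=2
2. q=(1,20) nearest=1 d=17 new=(1,5) → add node 2 parent=1 cost=4
3. q=(20,13) nearest=1 d=18 new=(4,5) → add node 3 parent=1 cost=4
4. q=(7,9) nearest=3 d=4 new=(6,7) → add node 4 parent=3 cost=6
5. q=(21,20) nearest=4 d=15 new=(8,9) → add node 5 parent=4 cost=8
6. q=(10,0) nearest=3 d=6 new=(6,3) → add node 6 parent=3 cost=6
7. q=(14,11) nearest=5 d=6 new=(10,11) → add node 7 parent=5 cost=10
8. q=(2,23) nearest=7 d=12 new=(8,13) → add node 8 parent=7 cost=12
9. q=(12,4) nearest=5 d=5 new=(10,7) → add node 9 parent=5 cost=10
10. q=(12,12) nearest=7 d=2 new=(12,12) → add node 10 parent=7 cost=12
11. q=(0,12) nearest=4 d=6 new=(4,9) → blocked by [4,7]×[9,12], reject
12. q=(1,22) nearest=8 d=9 new=(6,15) → blocked by [5,7]×[12,14], reject
13. q=(11,18) nearest=8 d=5 new=(10,15) → add node 11 parent=8 cost=14
14. q=(12,16) nearest=11 d=2 new=(12,16) → add node 12 parent=11 cost=16
15. q=(19,17) nearest=10 d=7 new=(14,14) → add node 13 parent=10 cost=14
16. q=(2,23) nearest=11 d=8 new=(8,17) → add node 14 parent=11 cost=16
17. q=(17,8) nearest=10 d=5 new=(14,10) → add node 15 parent=10 cost=14
18. q=(12,11) nearest=10 d=1 new=(12,11) → add node 16 parent=10 cost=13
19. q=(11,12) nearest=7 d=1 new=(11,12) → add node 17 parent=7 cost=11
20. q=(14,11) nearest=15 d=1 new=(14,11) → add node 18 parent=15 cost=15
21. q=(0,6) nearest=2 d=1 new=(0,6) → add node 19 parent=2 cost=5
22. q=(20,14) nearest=13 d=6 new=(16,14) → add node 20 parent=13 cost=16

Path: 0 1 3 4 5 7 10 15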